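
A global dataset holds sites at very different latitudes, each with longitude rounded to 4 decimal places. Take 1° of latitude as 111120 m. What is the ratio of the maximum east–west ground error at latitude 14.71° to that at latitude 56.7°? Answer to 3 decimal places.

Rounding to 4 decimal places leaves the longitude within ±5e-05° of the true value.
Error at 14.71° = 5e-05° × 111120 × cos 14.71° ≈ 5.556 × 0.9672 = 5.3739 m.
At 56.7°: 5e-05° × 111120 × cos 56.7° = 5e-05 × 111120 × 0.5490 ≈ 3.0504 m.
The ratio reduces to cos 14.71° / cos 56.7° = 0.9672/0.5490 ≈ 1.7617.

1.762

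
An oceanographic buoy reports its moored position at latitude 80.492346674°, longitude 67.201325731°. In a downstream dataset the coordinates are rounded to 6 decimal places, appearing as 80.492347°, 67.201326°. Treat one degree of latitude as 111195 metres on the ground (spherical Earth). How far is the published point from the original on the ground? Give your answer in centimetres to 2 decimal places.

3.66 centimetres

Δlat = 80.492346674 − 80.492347 = -0.000000326°; Δlon = 67.201325731 − 67.201326 = -0.000000269°.
N–S: -0.000000326° × 111195 m/° = -0.0362496 m.
E–W at 80.4923°: -0.000000269° × 111195 × cos 80.4923° = -0.000000269 × 111195 × 0.1652 ≈ -0.00494075 m.
Hypotenuse of the two orthogonal shifts: √(0.0362496² + 0.00494075²) = 0.0365847 m.
That is 0.0365847 m = 3.6585 cm.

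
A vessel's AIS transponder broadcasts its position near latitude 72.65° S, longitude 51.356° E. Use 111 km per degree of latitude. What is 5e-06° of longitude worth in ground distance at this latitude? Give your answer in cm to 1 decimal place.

At 72.65° a degree of longitude is 111000 × cos 72.65° ≈ 33101.1 m, so 5e-06° corresponds to 0.165505 m.
That is 0.165505 m = 16.551 cm.

16.6 cm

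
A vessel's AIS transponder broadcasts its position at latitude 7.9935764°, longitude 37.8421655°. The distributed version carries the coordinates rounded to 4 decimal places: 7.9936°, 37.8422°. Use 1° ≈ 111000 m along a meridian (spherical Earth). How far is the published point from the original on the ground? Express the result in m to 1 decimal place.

4.6 m

Δlat = 7.9935764 − 7.9936 = -0.0000236°; Δlon = 37.8421655 − 37.8422 = -0.0000345°.
North–south shift: -0.0000236 × 111000 = -2.6196 m.
E–W at 7.9936°: -0.0000345° × 111000 × cos 7.9936° = -0.0000345 × 111000 × 0.9903 ≈ -3.79229 m.
Combined displacement = (2.6196² + 3.79229²)^½ ≈ 4.6091 m.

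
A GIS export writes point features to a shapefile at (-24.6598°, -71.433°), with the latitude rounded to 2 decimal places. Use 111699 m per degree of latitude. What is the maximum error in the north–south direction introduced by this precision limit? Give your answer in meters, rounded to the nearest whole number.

Rounding to 2 decimal places leaves the latitude within ±0.005° of the true value.
Along the meridian that is 0.005° × 111699 m/° = 558.495 m.

558 meters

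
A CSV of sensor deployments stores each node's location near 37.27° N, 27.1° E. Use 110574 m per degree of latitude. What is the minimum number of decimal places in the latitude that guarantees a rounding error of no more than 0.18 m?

6

One degree of latitude covers 110574 m.
N decimal places → at most half a unit in the last place, 0.5 × 10⁻ᴺ° = 110574/2 × 10⁻ᴺ m.
Setting 55287 × 10⁻ᴺ ≤ 0.18 gives 10ᴺ ≥ 3.072e+05, i.e. N ≥ 5.49.
At 5 places the error can reach 0.553 m, but 6 places keeps it to 0.0553 m.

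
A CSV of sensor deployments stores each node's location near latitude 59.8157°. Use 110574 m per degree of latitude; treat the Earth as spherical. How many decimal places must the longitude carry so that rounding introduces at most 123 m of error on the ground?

3 decimal places

At 59.8157° one degree of longitude covers 110574 × cos 59.8157° ≈ 110574 × 0.5028 ≈ 55594.7 m.
With N decimal places the half-ulp bound is 0.5·10⁻ᴺ°, or 0.5·10⁻ᴺ × 55594.7 m on the ground.
Setting 27797.4 × 10⁻ᴺ ≤ 123 gives 10ᴺ ≥ 226, i.e. N ≥ 2.35.
At 2 places the error can reach 278 m, but 3 places keeps it to 27.8 m.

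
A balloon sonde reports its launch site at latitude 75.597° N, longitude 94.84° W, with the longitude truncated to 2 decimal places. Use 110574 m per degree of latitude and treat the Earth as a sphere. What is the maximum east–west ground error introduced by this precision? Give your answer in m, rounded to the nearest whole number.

275 m

Truncating at 2 decimal places can drop up to a full unit in the last place, so the longitude may be off by as much as 0.01°.
One degree of longitude at 75.597° is 110574 × cos 75.597° ≈ 110574 × 0.2487 = 27504.2 m.
So at most 0.01° × 27504.2 ≈ 275.042 m east–west.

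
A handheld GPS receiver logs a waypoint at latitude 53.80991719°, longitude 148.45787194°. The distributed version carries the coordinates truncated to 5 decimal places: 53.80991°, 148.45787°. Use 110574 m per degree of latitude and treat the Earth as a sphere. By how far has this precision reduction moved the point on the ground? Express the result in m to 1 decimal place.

Δlat = 53.80991719 − 53.80991 = +0.00000719°; Δlon = 148.45787194 − 148.45787 = +0.00000194°.
North–south shift: 0.00000719 × 110574 = 0.795027 m.
East–west at this latitude: 0.00000194° × 110574 × cos 53.8099° ≈ 0.00000194 × 65290.2 = 0.126663 m.
Hypotenuse of the two orthogonal shifts: √(0.795027² + 0.126663²) = 0.805054 m.

0.8 m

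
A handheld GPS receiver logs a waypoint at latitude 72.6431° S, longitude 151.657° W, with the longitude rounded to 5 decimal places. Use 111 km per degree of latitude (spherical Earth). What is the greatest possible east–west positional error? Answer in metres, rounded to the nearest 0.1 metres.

0.2 metres

Rounding to 5 decimal places leaves the longitude within ±5e-06° of the true value.
At latitude 72.6431° a degree of longitude spans 111000 m × cos 72.6431° = 111000 × 0.2983 ≈ 33113.8 m.
So at most 5e-06° × 33113.8 ≈ 0.165569 m east–west.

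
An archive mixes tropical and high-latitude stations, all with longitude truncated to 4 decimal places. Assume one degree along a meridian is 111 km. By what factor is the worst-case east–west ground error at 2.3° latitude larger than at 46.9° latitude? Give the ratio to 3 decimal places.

Truncating at 4 decimal places can drop up to a full unit in the last place, so the longitude may be off by as much as 0.0001°.
At 2.3°: 0.0001° × 111000 × cos 2.3° = 0.0001 × 111000 × 0.9992 ≈ 11.091 m.
Error at 46.9° = 0.0001° × 111000 × cos 46.9° ≈ 11.1 × 0.6833 = 7.5843 m.
The ratio reduces to cos 2.3° / cos 46.9° = 0.9992/0.6833 ≈ 1.4624.

1.462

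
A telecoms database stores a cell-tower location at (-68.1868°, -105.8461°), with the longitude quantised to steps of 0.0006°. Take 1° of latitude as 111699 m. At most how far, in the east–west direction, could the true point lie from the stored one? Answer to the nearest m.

12 m

With a 0.0006° grid the true value lies within half a step, ±0.0006°/2 = ±0.0003°, of the stored one.
Parallels shrink by cos φ, so at 68.1868° a degree of longitude is 111699 × 0.3716 ≈ 41505.3 m.
So at most 0.0003° × 41505.3 ≈ 12.4516 m east–west.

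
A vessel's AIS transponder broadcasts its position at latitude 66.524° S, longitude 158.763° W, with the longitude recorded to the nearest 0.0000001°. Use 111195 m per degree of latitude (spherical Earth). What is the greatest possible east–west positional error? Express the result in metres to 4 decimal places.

0.0022 metres

Rounding to 7 decimal places leaves the longitude within ±5e-08° of the true value.
One degree of longitude at 66.524° is 111195 × cos 66.524° ≈ 111195 × 0.3984 = 44296.2 m.
East–west error: 5e-08° × 44296.2 m/° ≈ 0.00221481 m.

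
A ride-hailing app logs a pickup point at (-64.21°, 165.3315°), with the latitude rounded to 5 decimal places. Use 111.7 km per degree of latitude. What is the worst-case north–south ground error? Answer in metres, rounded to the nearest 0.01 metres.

0.56 metres

Rounding to 5 decimal places leaves the latitude within ±5e-06° of the true value.
Along the meridian that is 5e-06° × 111700 m/° = 0.5585 m.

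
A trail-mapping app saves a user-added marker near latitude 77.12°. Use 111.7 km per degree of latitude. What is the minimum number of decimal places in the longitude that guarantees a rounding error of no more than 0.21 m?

At 77.12° one degree of longitude covers 111700 × cos 77.12° ≈ 111700 × 0.2229 ≈ 24899 m.
With N decimal places the half-ulp bound is 0.5·10⁻ᴺ°, or 0.5·10⁻ᴺ × 24899 m on the ground.
Need 0.5 × 24899 × 10⁻ᴺ ≤ 0.21 → 10⁻ᴺ ≤ 1.687e-05, so N ≥ 4.77.
So 5 decimal places suffice (0.124 m); 4 would allow up to 1.24 m.

5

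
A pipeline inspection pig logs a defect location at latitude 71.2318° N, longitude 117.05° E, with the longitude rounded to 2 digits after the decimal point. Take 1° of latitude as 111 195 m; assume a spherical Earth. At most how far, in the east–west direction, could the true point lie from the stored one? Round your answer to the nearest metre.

179 metres

Rounding to 2 decimal places leaves the longitude within ±0.005° of the true value.
One degree of longitude at 71.2318° is 111195 × cos 71.2318° ≈ 111195 × 0.3217 = 35775.9 m.
East–west error: 0.005° × 35775.9 m/° ≈ 178.88 m.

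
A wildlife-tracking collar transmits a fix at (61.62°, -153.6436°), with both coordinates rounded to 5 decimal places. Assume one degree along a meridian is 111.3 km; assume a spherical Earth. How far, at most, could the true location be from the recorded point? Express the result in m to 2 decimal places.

0.62 m

Rounding to 5 decimal places leaves each coordinate within ±5e-06° of the true value.
North–south component: 5e-06° × 111300 = 0.5565 m.
East–west component at 61.62°: 5e-06° × 111300 × cos 61.62° ≈ 5e-06 × 52902.8 ≈ 0.264514 m.
The two errors are perpendicular, so the maximum displacement is √(0.5565² + 0.264514²) ≈ 0.616165 m.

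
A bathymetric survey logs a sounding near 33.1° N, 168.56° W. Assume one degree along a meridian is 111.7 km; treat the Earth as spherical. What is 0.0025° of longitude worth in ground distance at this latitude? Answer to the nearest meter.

At 33.1° a degree of longitude is 111700 × cos 33.1° ≈ 93573.2 m, so 0.0025° corresponds to 233.933 m.

234 meters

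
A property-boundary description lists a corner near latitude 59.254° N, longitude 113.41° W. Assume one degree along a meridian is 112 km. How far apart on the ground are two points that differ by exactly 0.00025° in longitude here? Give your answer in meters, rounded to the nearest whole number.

14 meters

One degree of longitude here spans 112000 × cos 59.254° = 112000 × 0.5112 ≈ 57258.1 m; 0.00025° of that is 14.3145 m.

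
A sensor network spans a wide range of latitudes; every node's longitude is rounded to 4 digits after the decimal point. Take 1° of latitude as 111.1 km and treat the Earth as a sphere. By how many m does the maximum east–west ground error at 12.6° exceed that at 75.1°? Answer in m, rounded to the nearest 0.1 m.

4.0 m

Rounding to 4 decimal places leaves the longitude within ±5e-05° of the true value.
At 12.6°: 5e-05° × 111100 × cos 12.6° = 5e-05 × 111100 × 0.9759 ≈ 5.4212 m.
At 75.1°: 5e-05° × 111100 × cos 75.1° = 5e-05 × 111100 × 0.2571 ≈ 1.4284 m.
So the lower-latitude error exceeds the higher by 5.4212 − 1.4284 = 3.9928 m.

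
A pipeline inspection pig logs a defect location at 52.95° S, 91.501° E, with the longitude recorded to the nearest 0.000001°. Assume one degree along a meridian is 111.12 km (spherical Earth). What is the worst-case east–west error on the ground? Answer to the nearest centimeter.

Rounding to 6 decimal places leaves the longitude within ±5e-07° of the true value.
One degree of longitude at 52.95° is 111120 × cos 52.95° ≈ 111120 × 0.6025 = 66951.1 m.
Maximum E–W displacement: 5e-07 × 66951.1 = 0.0334756 m.
That is 0.0334756 m = 3.3476 cm.

3 centimeters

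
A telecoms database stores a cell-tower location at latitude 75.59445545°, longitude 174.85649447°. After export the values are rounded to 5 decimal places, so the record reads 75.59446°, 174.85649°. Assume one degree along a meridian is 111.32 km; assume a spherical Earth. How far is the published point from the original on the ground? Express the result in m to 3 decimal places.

0.521 m

Δlat = 75.59445545 − 75.59446 = -0.00000455°; Δlon = 174.85649447 − 174.85649 = +0.00000447°.
N–S: -0.00000455° × 111320 m/° = -0.506506 m.
East–west at this latitude: 0.00000447° × 111320 × cos 75.5945° ≈ 0.00000447 × 27694.6 = 0.123795 m.
Combined displacement = (0.506506² + 0.123795²)^½ ≈ 0.521415 m.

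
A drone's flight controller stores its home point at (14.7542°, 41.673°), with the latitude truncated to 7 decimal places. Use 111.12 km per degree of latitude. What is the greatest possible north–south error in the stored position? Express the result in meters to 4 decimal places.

Truncating at 7 decimal places can drop up to a full unit in the last place, so the latitude may be off by as much as 1e-07°.
Along the meridian that is 1e-07° × 111120 m/° = 0.011112 m.

0.0111 meters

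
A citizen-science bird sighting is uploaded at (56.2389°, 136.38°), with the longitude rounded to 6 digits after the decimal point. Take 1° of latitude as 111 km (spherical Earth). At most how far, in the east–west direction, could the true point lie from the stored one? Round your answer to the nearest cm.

3 cm

Rounding to 6 decimal places leaves the longitude within ±5e-07° of the true value.
One degree of longitude at 56.2389° is 111000 × cos 56.2389° ≈ 111000 × 0.5557 = 61686.2 m.
So at most 5e-07° × 61686.2 ≈ 0.0308431 m east–west.
That is 0.0308431 m = 3.0843 cm.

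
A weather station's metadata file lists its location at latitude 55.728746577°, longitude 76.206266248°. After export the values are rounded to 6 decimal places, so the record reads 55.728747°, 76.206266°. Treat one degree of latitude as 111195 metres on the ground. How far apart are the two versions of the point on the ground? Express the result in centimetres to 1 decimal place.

The latitude changed by -0.000000423° and the longitude by +0.000000248°.
N–S: -0.000000423° × 111195 m/° = -0.0470355 m.
East–west at this latitude: 0.000000248° × 111195 × cos 55.7287° ≈ 0.000000248 × 62615.2 = 0.0155286 m.
Combined displacement = (0.0470355² + 0.0155286²)^½ ≈ 0.0495325 m.
That is 0.0495325 m = 4.9533 cm.

5.0 centimetres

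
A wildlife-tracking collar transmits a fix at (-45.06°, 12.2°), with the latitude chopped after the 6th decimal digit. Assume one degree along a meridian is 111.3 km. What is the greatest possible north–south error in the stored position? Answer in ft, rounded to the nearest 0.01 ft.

Truncating at 6 decimal places can drop up to a full unit in the last place, so the latitude may be off by as much as 1e-06°.
So the N–S error is at most 1e-06 × 111300 = 0.1113 m.
Converting: 0.1113 m × 3.2808 ft/m ≈ 0.36516 ft.

0.37 ft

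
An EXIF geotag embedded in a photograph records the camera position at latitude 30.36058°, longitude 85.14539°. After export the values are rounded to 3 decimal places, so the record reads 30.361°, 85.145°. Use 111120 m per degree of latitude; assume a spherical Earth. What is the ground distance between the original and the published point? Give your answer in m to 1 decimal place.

Δlat = 30.36058 − 30.361 = -0.00042°; Δlon = 85.14539 − 85.145 = +0.00039°.
N–S: -0.00042° × 111120 m/° = -46.6704 m.
E–W at 30.361°: 0.00039° × 111120 × cos 30.361° = 0.00039 × 111120 × 0.8629 ≈ 37.3935 m.
Distance: √(46.6704² + 37.3935²) ≈ 59.803 m.

59.8 m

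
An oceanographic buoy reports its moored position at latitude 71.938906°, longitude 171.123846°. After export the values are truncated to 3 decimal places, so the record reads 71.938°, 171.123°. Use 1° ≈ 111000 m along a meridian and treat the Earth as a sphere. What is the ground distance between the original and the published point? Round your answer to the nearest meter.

105 meters

The latitude changed by +0.000906° and the longitude by +0.000846°.
North–south shift: 0.000906 × 111000 = 100.566 m.
East–west at this latitude: 0.000846° × 111000 × cos 71.938° ≈ 0.000846 × 34415.1 = 29.1152 m.
Hypotenuse of the two orthogonal shifts: √(100.566² + 29.1152²) = 104.696 m.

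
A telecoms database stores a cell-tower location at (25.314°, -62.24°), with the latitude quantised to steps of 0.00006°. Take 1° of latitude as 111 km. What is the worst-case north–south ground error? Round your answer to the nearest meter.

With a 0.00006° grid the true value lies within half a step, ±0.00006°/2 = ±3e-05°, of the stored one.
Along the meridian that is 3e-05° × 111000 m/° = 3.33 m.

3 meters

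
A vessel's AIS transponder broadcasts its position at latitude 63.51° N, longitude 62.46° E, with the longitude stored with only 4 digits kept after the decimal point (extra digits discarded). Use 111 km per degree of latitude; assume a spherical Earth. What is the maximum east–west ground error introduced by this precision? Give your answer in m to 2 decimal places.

Truncating at 4 decimal places can drop up to a full unit in the last place, so the longitude may be off by as much as 0.0001°.
Parallels shrink by cos φ, so at 63.51° a degree of longitude is 111000 × 0.4460 ≈ 49510.6 m.
East–west error: 0.0001° × 49510.6 m/° ≈ 4.95106 m.

4.95 m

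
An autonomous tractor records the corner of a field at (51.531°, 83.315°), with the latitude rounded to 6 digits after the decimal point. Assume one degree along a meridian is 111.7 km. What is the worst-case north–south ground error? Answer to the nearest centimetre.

Rounding to 6 decimal places leaves the latitude within ±5e-07° of the true value.
Along the meridian that is 5e-07° × 111700 m/° = 0.05585 m.
That is 0.05585 m = 5.585 cm.

6 centimetres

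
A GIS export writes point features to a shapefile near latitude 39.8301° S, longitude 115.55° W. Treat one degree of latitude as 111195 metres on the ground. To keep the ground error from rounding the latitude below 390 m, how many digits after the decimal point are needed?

3 decimal places

One degree of latitude covers 111195 m.
With N decimal places the half-ulp bound is 0.5·10⁻ᴺ°, or 0.5·10⁻ᴺ × 111195 m on the ground.
Need 0.5 × 111195 × 10⁻ᴺ ≤ 390 → 10⁻ᴺ ≤ 7.015e-03, so N ≥ 2.15.
At 2 places the error can reach 556 m, but 3 places keeps it to 55.6 m.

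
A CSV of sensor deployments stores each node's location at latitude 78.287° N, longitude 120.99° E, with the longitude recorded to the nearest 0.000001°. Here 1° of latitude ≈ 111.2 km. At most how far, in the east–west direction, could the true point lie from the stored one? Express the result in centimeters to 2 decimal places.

Rounding to 6 decimal places leaves the longitude within ±5e-07° of the true value.
One degree of longitude at 78.287° is 111200 × cos 78.287° ≈ 111200 × 0.2030 = 22574.7 m.
So at most 5e-07° × 22574.7 ≈ 0.0112873 m east–west.
That is 0.0112873 m = 1.1287 cm.

1.13 centimeters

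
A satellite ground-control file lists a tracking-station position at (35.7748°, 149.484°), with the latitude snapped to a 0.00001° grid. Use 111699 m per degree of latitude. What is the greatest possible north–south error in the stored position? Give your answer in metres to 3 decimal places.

0.558 metres

With a 0.00001° grid the true value lies within half a step, ±0.00001°/2 = ±5e-06°, of the stored one.
North–south distance: 5e-06° × 111699 m/° = 0.558495 m.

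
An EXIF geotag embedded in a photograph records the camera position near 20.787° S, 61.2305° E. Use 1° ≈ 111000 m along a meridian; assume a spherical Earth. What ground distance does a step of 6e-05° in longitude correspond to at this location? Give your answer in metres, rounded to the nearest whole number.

One degree of longitude here spans 111000 × cos 20.787° = 111000 × 0.9349 ≈ 103775 m; 6e-05° of that is 6.22648 m.

6 metres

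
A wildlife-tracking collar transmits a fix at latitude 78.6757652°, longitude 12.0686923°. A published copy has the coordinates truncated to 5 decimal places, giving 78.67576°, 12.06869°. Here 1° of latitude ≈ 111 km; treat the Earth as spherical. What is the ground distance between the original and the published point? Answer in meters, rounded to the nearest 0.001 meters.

0.579 meters

The latitude changed by +0.0000052° and the longitude by +0.0000023°.
N–S: 0.0000052° × 111000 m/° = 0.5772 m.
East–west at this latitude: 0.0000023° × 111000 × cos 78.6758° ≈ 0.0000023 × 21796.1 = 0.050131 m.
Distance: √(0.5772² + 0.050131²) ≈ 0.579373 m.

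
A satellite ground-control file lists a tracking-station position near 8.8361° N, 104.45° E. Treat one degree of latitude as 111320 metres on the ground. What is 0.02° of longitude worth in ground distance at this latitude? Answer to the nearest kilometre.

2 kilometres

At 8.8361° a degree of longitude is 111320 × cos 8.8361° ≈ 109999 m, so 0.02° corresponds to 2199.98 m.
That is 2199.98 m = 2.2 km.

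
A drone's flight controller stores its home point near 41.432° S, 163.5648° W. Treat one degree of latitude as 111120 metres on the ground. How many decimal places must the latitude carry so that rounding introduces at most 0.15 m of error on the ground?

One degree of latitude covers 111120 m.
N decimal places → at most half a unit in the last place, 0.5 × 10⁻ᴺ° = 111120/2 × 10⁻ᴺ m.
Setting 55560 × 10⁻ᴺ ≤ 0.15 gives 10ᴺ ≥ 3.704e+05, i.e. N ≥ 5.57.
At 5 places the error can reach 0.556 m, but 6 places keeps it to 0.0556 m.

6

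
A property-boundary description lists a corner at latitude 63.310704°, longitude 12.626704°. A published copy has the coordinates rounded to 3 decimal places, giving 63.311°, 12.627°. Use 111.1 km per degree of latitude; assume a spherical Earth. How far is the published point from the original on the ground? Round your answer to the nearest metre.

Δlat = 63.310704 − 63.311 = -0.000296°; Δlon = 12.626704 − 12.627 = -0.000296°.
N–S: -0.000296° × 111100 m/° = -32.8856 m.
East–west at this latitude: -0.000296° × 111100 × cos 63.311° ≈ -0.000296 × 49900.3 = -14.7705 m.
Hypotenuse of the two orthogonal shifts: √(32.8856² + 14.7705²) = 36.0504 m.

36 metres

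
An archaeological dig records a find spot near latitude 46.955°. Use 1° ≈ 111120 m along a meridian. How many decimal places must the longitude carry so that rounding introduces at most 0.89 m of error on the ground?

At 46.955° one degree of longitude covers 111120 × cos 46.955° ≈ 111120 × 0.6826 ≈ 75847.5 m.
Rounding to N decimal places gives at most 0.5 × 10⁻ᴺ degrees of error, i.e. 0.5 × 10⁻ᴺ × 75847.5 m.
Setting 37923.7 × 10⁻ᴺ ≤ 0.89 gives 10ᴺ ≥ 4.261e+04, i.e. N ≥ 4.63.
At 4 places the error can reach 3.79 m, but 5 places keeps it to 0.379 m.

5 decimal places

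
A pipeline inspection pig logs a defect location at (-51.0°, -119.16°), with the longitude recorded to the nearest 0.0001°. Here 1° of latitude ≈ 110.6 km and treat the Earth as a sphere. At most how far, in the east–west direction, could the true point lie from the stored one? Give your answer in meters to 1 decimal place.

3.5 meters

Rounding to 4 decimal places leaves the longitude within ±5e-05° of the true value.
One degree of longitude at 51° is 110600 × cos 51° ≈ 110600 × 0.6293 = 69602.8 m.
East–west error: 5e-05° × 69602.8 m/° ≈ 3.48014 m.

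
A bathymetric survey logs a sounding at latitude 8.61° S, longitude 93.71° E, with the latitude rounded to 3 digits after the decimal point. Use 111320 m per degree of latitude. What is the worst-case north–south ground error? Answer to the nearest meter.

56 meters

Rounding to 3 decimal places leaves the latitude within ±0.0005° of the true value.
Along the meridian that is 0.0005° × 111320 m/° = 55.66 m.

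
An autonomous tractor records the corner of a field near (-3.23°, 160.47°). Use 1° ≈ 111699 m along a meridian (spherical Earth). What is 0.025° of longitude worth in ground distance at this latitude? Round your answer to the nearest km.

3 km

0.025° of longitude at 3.23° is 0.025 × 111699 × cos 3.23° ≈ 0.025 × 111522 = 2788.04 m.
That is 2788.04 m = 2.788 km.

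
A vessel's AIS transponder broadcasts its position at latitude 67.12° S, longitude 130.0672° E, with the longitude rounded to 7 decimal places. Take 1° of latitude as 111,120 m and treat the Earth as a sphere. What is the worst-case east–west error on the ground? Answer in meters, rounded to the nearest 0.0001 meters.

Rounding to 7 decimal places leaves the longitude within ±5e-08° of the true value.
At latitude 67.12° a degree of longitude spans 111120 m × cos 67.12° = 111120 × 0.3888 ≈ 43203.7 m.
East–west error: 5e-08° × 43203.7 m/° ≈ 0.00216019 m.

0.0022 meters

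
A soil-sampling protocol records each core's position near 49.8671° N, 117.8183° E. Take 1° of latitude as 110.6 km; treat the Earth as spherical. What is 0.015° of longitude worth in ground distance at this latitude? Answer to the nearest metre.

At 49.8671° a degree of longitude is 110600 × cos 49.8671° ≈ 71288.6 m, so 0.015° corresponds to 1069.33 m.

1069 metres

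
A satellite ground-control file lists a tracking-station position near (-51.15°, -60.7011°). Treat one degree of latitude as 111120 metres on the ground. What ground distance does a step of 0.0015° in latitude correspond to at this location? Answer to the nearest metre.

0.0015° × 111120 m/° = 166.68 m.

167 metres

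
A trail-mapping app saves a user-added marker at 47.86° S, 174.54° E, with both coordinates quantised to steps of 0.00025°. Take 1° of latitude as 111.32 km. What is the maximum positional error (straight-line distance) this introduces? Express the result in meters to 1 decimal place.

With a 0.00025° grid the true value lies within half a step, ±0.00025°/2 = ±0.000125°, of the stored one.
Latitude error → 0.000125 × 111320 = 13.915 m along the meridian.
East–west component at 47.86°: 0.000125° × 111320 × cos 47.86° ≈ 0.000125 × 74689.5 ≈ 9.33619 m.
The two errors are perpendicular, so the maximum displacement is √(13.915² + 9.33619²) ≈ 16.7568 m.

16.8 meters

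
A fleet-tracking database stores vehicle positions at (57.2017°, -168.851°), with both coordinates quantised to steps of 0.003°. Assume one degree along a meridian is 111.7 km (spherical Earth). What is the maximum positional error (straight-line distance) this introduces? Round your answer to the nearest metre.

With a 0.003° grid the true value lies within half a step, ±0.003°/2 = ±0.0015°, of the stored one.
North–south component: 0.0015° × 111700 = 167.55 m.
E–W at 57.2017°: 0.0015° × 111700 × cos 57.2017° = 0.0015 × 111700 × 0.5417 ≈ 90.759 m.
Combining orthogonally: (167.55² + 90.759²)^½ ≈ 190.552 m.

191 metres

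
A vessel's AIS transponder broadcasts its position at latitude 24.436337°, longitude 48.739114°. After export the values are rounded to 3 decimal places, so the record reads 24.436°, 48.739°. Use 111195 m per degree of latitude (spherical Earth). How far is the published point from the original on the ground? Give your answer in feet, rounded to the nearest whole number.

129 feet

Δlat = 24.436337 − 24.436 = +0.000337°; Δlon = 48.739114 − 48.739 = +0.000114°.
North–south shift: 0.000337 × 111195 = 37.4727 m.
E–W at 24.436°: 0.000114° × 111195 × cos 24.436° = 0.000114 × 111195 × 0.9104 ≈ 11.5407 m.
Combined displacement = (37.4727² + 11.5407²)^½ ≈ 39.2096 m.
In feet: 39.2096 m ÷ 0.3048 ≈ 128.64 ft.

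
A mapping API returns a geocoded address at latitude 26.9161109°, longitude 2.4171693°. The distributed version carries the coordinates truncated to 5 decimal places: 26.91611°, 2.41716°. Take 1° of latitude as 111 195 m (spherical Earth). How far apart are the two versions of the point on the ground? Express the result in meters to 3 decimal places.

The latitude changed by +0.0000009° and the longitude by +0.0000093°.
North–south shift: 0.0000009 × 111195 = 0.100075 m.
E–W at 26.9161°: 0.0000093° × 111195 × cos 26.9161° = 0.0000093 × 111195 × 0.8917 ≈ 0.922088 m.
Distance: √(0.100075² + 0.922088²) ≈ 0.927503 m.

0.928 meters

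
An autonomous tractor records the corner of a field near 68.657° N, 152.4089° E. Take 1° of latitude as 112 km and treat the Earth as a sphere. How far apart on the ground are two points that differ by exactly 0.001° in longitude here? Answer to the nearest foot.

One degree of longitude here spans 112000 × cos 68.657° = 112000 × 0.3640 ≈ 40762.4 m; 0.001° of that is 40.7624 m.
In feet: 40.7624 m ÷ 0.3048 ≈ 133.74 ft.

134 feet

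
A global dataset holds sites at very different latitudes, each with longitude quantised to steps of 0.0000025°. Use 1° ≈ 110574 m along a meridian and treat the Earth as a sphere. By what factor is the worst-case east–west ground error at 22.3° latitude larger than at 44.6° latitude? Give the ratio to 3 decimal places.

With a 0.0000025° grid the true value lies within half a step, ±0.0000025°/2 = ±1.25e-06°, of the stored one.
Error at 22.3° = 1.25e-06° × 110574 × cos 22.3° ≈ 0.13822 × 0.9252 = 0.12788 m.
At 44.6°: 1.25e-06° × 110574 × cos 44.6° = 1.25e-06 × 110574 × 0.7120 ≈ 0.098414 m.
Ratio: 0.12788 / 0.098414 = cos 22.3° / cos 44.6° ≈ 1.2994.

1.299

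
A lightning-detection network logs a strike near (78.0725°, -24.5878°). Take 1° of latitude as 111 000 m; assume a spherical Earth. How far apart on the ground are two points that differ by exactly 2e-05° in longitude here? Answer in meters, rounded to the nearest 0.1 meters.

0.5 meters

One degree of longitude here spans 111000 × cos 78.0725° = 111000 × 0.2067 ≈ 22940.8 m; 2e-05° of that is 0.458816 m.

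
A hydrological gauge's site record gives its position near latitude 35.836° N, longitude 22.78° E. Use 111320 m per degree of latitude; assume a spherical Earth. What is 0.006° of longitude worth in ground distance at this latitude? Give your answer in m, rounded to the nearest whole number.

At 35.836° a degree of longitude is 111320 × cos 35.836° ≈ 90246.7 m, so 0.006° corresponds to 541.48 m.

541 m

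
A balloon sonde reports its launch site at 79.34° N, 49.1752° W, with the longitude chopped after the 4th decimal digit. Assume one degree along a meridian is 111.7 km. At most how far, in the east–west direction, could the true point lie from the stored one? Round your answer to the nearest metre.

2 metres

Truncating at 4 decimal places can drop up to a full unit in the last place, so the longitude may be off by as much as 0.0001°.
At latitude 79.34° a degree of longitude spans 111700 m × cos 79.34° = 111700 × 0.1850 ≈ 20662.3 m.
Maximum E–W displacement: 0.0001 × 20662.3 = 2.06623 m.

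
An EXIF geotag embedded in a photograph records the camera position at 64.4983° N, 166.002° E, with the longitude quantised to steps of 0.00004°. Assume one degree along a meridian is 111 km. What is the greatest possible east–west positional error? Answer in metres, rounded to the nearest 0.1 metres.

With a 0.00004° grid the true value lies within half a step, ±0.00004°/2 = ±2e-05°, of the stored one.
One degree of longitude at 64.4983° is 111000 × cos 64.4983° ≈ 111000 × 0.4305 = 47789.7 m.
East–west error: 2e-05° × 47789.7 m/° ≈ 0.955794 m.

1.0 metres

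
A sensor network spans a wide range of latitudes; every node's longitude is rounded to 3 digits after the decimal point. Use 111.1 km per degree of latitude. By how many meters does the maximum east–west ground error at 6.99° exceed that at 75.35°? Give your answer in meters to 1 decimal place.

41.1 meters

Rounding to 3 decimal places leaves the longitude within ±0.0005° of the true value.
Error at 6.99° = 0.0005° × 111100 × cos 6.99° ≈ 55.55 × 0.9926 = 55.137 m.
Error at 75.35° = 0.0005° × 111100 × cos 75.35° ≈ 55.55 × 0.2529 = 14.049 m.
So the lower-latitude error exceeds the higher by 55.137 − 14.049 = 41.088 m.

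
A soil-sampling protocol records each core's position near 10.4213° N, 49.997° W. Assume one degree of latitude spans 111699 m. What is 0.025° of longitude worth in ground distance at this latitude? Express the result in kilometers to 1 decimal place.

2.7 kilometers

At 10.4213° a degree of longitude is 111699 × cos 10.4213° ≈ 109856 m, so 0.025° corresponds to 2746.41 m.
That is 2746.41 m = 2.7464 km.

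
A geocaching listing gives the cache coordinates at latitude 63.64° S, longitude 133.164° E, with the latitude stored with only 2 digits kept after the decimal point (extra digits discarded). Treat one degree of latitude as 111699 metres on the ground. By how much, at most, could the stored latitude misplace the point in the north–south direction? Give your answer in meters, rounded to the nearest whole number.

Truncating at 2 decimal places can drop up to a full unit in the last place, so the latitude may be off by as much as 0.01°.
Along the meridian that is 0.01° × 111699 m/° = 1116.99 m.

1117 meters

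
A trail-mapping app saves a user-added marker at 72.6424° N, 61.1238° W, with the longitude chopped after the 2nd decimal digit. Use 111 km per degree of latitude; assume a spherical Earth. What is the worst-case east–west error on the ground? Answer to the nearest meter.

Truncating at 2 decimal places can drop up to a full unit in the last place, so the longitude may be off by as much as 0.01°.
One degree of longitude at 72.6424° is 111000 × cos 72.6424° ≈ 111000 × 0.2983 = 33115.1 m.
Maximum E–W displacement: 0.01 × 33115.1 = 331.151 m.

331 meters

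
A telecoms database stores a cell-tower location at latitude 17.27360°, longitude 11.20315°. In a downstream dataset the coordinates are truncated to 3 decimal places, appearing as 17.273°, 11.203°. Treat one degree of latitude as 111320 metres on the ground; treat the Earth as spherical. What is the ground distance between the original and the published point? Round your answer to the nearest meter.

The latitude changed by +0.00060° and the longitude by +0.00015°.
N–S: 0.00060° × 111320 m/° = 66.792 m.
E–W at 17.273°: 0.00015° × 111320 × cos 17.273° = 0.00015 × 111320 × 0.9549 ≈ 15.9449 m.
Combined displacement = (66.792² + 15.9449²)^½ ≈ 68.6689 m.

69 meters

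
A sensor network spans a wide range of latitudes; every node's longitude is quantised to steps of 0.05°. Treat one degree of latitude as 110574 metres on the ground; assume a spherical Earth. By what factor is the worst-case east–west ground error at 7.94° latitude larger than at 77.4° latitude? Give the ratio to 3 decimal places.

4.540

With a 0.05° grid the true value lies within half a step, ±0.05°/2 = ±0.025°, of the stored one.
At 7.94°: 0.025° × 110574 × cos 7.94° = 0.025 × 110574 × 0.9904 ≈ 2737.8 m.
At 77.4°: 0.025° × 110574 × cos 77.4° = 0.025 × 110574 × 0.2181 ≈ 603.02 m.
The ratio reduces to cos 7.94° / cos 77.4° = 0.9904/0.2181 ≈ 4.5402.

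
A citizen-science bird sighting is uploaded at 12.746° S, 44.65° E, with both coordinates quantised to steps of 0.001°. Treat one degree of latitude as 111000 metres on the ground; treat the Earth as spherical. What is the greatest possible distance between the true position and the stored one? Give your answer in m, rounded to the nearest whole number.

With a 0.001° grid the true value lies within half a step, ±0.001°/2 = ±0.0005°, of the stored one.
N–S: 0.0005° × 111000 m/° = 55.5 m.
E–W at 12.746°: 0.0005° × 111000 × cos 12.746° = 0.0005 × 111000 × 0.9754 ≈ 54.1324 m.
Worst case both components are at the extreme and orthogonal: √(55.5² + 54.1324²) ≈ 77.5278 m.

78 m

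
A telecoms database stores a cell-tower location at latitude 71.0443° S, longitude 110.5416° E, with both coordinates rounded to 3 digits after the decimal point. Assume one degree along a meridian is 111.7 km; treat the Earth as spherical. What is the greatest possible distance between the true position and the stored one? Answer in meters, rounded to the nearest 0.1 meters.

Rounding to 3 decimal places leaves each coordinate within ±0.0005° of the true value.
Latitude error → 0.0005 × 111700 = 55.85 m along the meridian.
East–west component at 71.0443°: 0.0005° × 111700 × cos 71.0443° ≈ 0.0005 × 36284.3 ≈ 18.1421 m.
Worst case both components are at the extreme and orthogonal: √(55.85² + 18.1421²) ≈ 58.7227 m.

58.7 meters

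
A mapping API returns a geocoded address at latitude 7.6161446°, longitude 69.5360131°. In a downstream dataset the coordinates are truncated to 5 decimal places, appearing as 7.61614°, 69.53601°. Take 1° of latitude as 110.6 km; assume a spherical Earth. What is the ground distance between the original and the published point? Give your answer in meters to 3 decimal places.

The latitude changed by +0.0000046° and the longitude by +0.0000031°.
N–S: 0.0000046° × 110600 m/° = 0.50876 m.
East–west at this latitude: 0.0000031° × 110600 × cos 7.61614° ≈ 0.0000031 × 109624 = 0.339835 m.
Distance: √(0.50876² + 0.339835²) ≈ 0.611821 m.

0.612 meters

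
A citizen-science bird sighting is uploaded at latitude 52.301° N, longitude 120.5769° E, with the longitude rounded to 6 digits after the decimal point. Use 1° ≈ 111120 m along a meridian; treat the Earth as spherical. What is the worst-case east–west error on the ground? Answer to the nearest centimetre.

Rounding to 6 decimal places leaves the longitude within ±5e-07° of the true value.
At latitude 52.301° a degree of longitude spans 111120 m × cos 52.301° = 111120 × 0.6115 ≈ 67951.4 m.
East–west error: 5e-07° × 67951.4 m/° ≈ 0.0339757 m.
That is 0.0339757 m = 3.3976 cm.

3 centimetres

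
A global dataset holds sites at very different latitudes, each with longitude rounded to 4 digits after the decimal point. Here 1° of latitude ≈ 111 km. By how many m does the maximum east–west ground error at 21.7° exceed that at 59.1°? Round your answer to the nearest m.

2 m

Rounding to 4 decimal places leaves the longitude within ±5e-05° of the true value.
Error at 21.7° = 5e-05° × 111000 × cos 21.7° ≈ 5.55 × 0.9291 = 5.1567 m.
Error at 59.1° = 5e-05° × 111000 × cos 59.1° ≈ 5.55 × 0.5135 = 2.8502 m.
Difference: 5.1567 − 2.8502 = 2.3065 m.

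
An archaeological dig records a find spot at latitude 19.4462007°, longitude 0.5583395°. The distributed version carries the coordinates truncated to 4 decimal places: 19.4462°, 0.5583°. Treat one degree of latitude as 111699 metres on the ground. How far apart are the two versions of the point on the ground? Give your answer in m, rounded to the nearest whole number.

4 m

The latitude changed by +0.0000007° and the longitude by +0.0000395°.
North–south shift: 0.0000007 × 111699 = 0.0781893 m.
East–west at this latitude: 0.0000395° × 111699 × cos 19.4462° ≈ 0.0000395 × 105327 = 4.16042 m.
Hypotenuse of the two orthogonal shifts: √(0.0781893² + 4.16042²) = 4.16115 m.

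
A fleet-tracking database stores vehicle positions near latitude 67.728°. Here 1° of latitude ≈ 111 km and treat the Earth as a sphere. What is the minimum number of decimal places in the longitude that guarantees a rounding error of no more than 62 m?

3 decimal places

At 67.728° one degree of longitude covers 111000 × cos 67.728° ≈ 111000 × 0.3790 ≈ 42069.4 m.
Rounding to N decimal places gives at most 0.5 × 10⁻ᴺ degrees of error, i.e. 0.5 × 10⁻ᴺ × 42069.4 m.
Setting 21034.7 × 10⁻ᴺ ≤ 62 gives 10ᴺ ≥ 339.3, i.e. N ≥ 2.53.
At 2 places the error can reach 210 m, but 3 places keeps it to 21 m.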